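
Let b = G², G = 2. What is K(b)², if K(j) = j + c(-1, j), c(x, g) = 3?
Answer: 49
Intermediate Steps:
b = 4 (b = 2² = 4)
K(j) = 3 + j (K(j) = j + 3 = 3 + j)
K(b)² = (3 + 4)² = 7² = 49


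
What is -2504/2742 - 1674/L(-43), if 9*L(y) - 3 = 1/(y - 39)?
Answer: -1694056592/335895 ≈ -5043.4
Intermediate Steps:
L(y) = ⅓ + 1/(9*(-39 + y)) (L(y) = ⅓ + 1/(9*(y - 39)) = ⅓ + 1/(9*(-39 + y)))
-2504/2742 - 1674/L(-43) = -2504/2742 - 1674*9*(-39 - 43)/(-116 + 3*(-43)) = -2504*1/2742 - 1674*(-738/(-116 - 129)) = -1252/1371 - 1674/((⅑)*(-1/82)*(-245)) = -1252/1371 - 1674/245/738 = -1252/1371 - 1674*738/245 = -1252/1371 - 1235412/245 = -1694056592/335895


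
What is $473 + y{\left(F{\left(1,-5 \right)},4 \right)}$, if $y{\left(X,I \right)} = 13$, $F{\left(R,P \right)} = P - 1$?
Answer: $486$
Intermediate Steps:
$F{\left(R,P \right)} = -1 + P$
$473 + y{\left(F{\left(1,-5 \right)},4 \right)} = 473 + 13 = 486$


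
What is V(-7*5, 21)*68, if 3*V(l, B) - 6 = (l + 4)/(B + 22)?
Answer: 15436/129 ≈ 119.66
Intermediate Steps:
V(l, B) = 2 + (4 + l)/(3*(22 + B)) (V(l, B) = 2 + ((l + 4)/(B + 22))/3 = 2 + ((4 + l)/(22 + B))/3 = 2 + (4 + l)/(3*(22 + B)))
V(-7*5, 21)*68 = ((136 - 7*5 + 6*21)/(3*(22 + 21)))*68 = ((⅓)*(136 - 35 + 126)/43)*68 = ((⅓)*(1/43)*227)*68 = (227/129)*68 = 15436/129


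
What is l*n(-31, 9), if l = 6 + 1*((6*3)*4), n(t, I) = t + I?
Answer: -1716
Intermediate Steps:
n(t, I) = I + t
l = 78 (l = 6 + 1*(18*4) = 6 + 1*72 = 6 + 72 = 78)
l*n(-31, 9) = 78*(9 - 31) = 78*(-22) = -1716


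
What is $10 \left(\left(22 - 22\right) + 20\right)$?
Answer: $200$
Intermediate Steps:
$10 \left(\left(22 - 22\right) + 20\right) = 10 \left(0 + 20\right) = 10 \cdot 20 = 200$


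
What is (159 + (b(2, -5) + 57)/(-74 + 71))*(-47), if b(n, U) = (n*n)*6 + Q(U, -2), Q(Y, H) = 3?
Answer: -6157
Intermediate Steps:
b(n, U) = 3 + 6*n**2 (b(n, U) = (n*n)*6 + 3 = n**2*6 + 3 = 6*n**2 + 3 = 3 + 6*n**2)
(159 + (b(2, -5) + 57)/(-74 + 71))*(-47) = (159 + ((3 + 6*2**2) + 57)/(-74 + 71))*(-47) = (159 + ((3 + 6*4) + 57)/(-3))*(-47) = (159 + ((3 + 24) + 57)*(-1/3))*(-47) = (159 + (27 + 57)*(-1/3))*(-47) = (159 + 84*(-1/3))*(-47) = (159 - 28)*(-47) = 131*(-47) = -6157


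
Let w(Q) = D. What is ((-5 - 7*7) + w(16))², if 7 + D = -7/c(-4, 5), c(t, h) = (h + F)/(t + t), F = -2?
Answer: 16129/9 ≈ 1792.1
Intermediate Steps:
c(t, h) = (-2 + h)/(2*t) (c(t, h) = (h - 2)/(t + t) = (-2 + h)/((2*t)) = (-2 + h)*(1/(2*t)) = (-2 + h)/(2*t))
D = 35/3 (D = -7 - 7*(-8/(-2 + 5)) = -7 - 7/((½)*(-¼)*3) = -7 - 7/(-3/8) = -7 - 7*(-8/3) = -7 + 56/3 = 35/3 ≈ 11.667)
w(Q) = 35/3
((-5 - 7*7) + w(16))² = ((-5 - 7*7) + 35/3)² = ((-5 - 49) + 35/3)² = (-54 + 35/3)² = (-127/3)² = 16129/9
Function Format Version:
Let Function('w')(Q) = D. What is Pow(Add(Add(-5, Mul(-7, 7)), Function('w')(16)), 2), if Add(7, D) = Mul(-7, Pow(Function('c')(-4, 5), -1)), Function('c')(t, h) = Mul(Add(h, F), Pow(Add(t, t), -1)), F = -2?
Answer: Rational(16129, 9) ≈ 1792.1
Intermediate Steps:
Function('c')(t, h) = Mul(Rational(1, 2), Pow(t, -1), Add(-2, h)) (Function('c')(t, h) = Mul(Add(h, -2), Pow(Add(t, t), -1)) = Mul(Add(-2, h), Pow(Mul(2, t), -1)) = Mul(Add(-2, h), Mul(Rational(1, 2), Pow(t, -1))) = Mul(Rational(1, 2), Pow(t, -1), Add(-2, h)))
D = Rational(35, 3) (D = Add(-7, Mul(-7, Pow(Mul(Rational(1, 2), Pow(-4, -1), Add(-2, 5)), -1))) = Add(-7, Mul(-7, Pow(Mul(Rational(1, 2), Rational(-1, 4), 3), -1))) = Add(-7, Mul(-7, Pow(Rational(-3, 8), -1))) = Add(-7, Mul(-7, Rational(-8, 3))) = Add(-7, Rational(56, 3)) = Rational(35, 3) ≈ 11.667)
Function('w')(Q) = Rational(35, 3)
Pow(Add(Add(-5, Mul(-7, 7)), Function('w')(16)), 2) = Pow(Add(Add(-5, Mul(-7, 7)), Rational(35, 3)), 2) = Pow(Add(Add(-5, -49), Rational(35, 3)), 2) = Pow(Add(-54, Rational(35, 3)), 2) = Pow(Rational(-127, 3), 2) = Rational(16129, 9)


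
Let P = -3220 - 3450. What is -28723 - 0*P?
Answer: -28723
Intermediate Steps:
P = -6670
-28723 - 0*P = -28723 - 0*(-6670) = -28723 - 1*0 = -28723 + 0 = -28723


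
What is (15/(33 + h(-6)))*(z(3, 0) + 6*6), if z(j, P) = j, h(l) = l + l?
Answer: 195/7 ≈ 27.857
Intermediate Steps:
h(l) = 2*l
(15/(33 + h(-6)))*(z(3, 0) + 6*6) = (15/(33 + 2*(-6)))*(3 + 6*6) = (15/(33 - 12))*(3 + 36) = (15/21)*39 = (15*(1/21))*39 = (5/7)*39 = 195/7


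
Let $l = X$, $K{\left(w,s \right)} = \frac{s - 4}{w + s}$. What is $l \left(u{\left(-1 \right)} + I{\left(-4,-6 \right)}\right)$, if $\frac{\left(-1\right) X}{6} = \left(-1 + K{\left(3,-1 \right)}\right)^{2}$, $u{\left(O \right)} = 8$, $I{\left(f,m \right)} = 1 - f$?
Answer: $- \frac{1911}{2} \approx -955.5$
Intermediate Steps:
$K{\left(w,s \right)} = \frac{-4 + s}{s + w}$
$X = - \frac{147}{2}$ ($X = - 6 \left(-1 + \frac{-4 - 1}{-1 + 3}\right)^{2} = - 6 \left(-1 + \frac{1}{2} \left(-5\right)\right)^{2} = - 6 \left(-1 - \frac{5}{2}\right)^{2} = - 6 \left(- \frac{7}{2}\right)^{2} = \left(-6\right) \frac{49}{4} = - \frac{147}{2} \approx -73.5$)
$l = - \frac{147}{2} \approx -73.5$
$l \left(u{\left(-1 \right)} + I{\left(-4,-6 \right)}\right) = - \frac{147 \left(8 + \left(1 - -4\right)\right)}{2} = - \frac{147 \left(8 + \left(1 + 4\right)\right)}{2} = - \frac{147 \left(8 + 5\right)}{2} = \left(- \frac{147}{2}\right) 13 = - \frac{1911}{2}$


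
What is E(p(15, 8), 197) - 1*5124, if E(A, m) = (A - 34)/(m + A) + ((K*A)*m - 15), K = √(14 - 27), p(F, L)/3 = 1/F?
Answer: -5067223/986 + 197*I*√13/5 ≈ -5139.2 + 142.06*I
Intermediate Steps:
p(F, L) = 3/F
K = I*√13 (K = √(-13) = I*√13 ≈ 3.6056*I)
E(A, m) = -15 + (-34 + A)/(A + m) + I*A*m*√13 (E(A, m) = (A - 34)/(m + A) + (((I*√13)*A)*m - 15) = (-34 + A)/(A + m) + ((I*A*√13)*m - 15) = (-34 + A)/(A + m) + (I*A*m*√13 - 15) = (-34 + A)/(A + m) + (-15 + I*A*m*√13) = -15 + (-34 + A)/(A + m) + I*A*m*√13)
E(p(15, 8), 197) - 1*5124 = (-34 - 15*197 - 42/15 + I*(3/15)*√13*197² + I*197*√13*(3/15)²)/(3/15 + 197) - 1*5124 = (-34 - 2955 - 42/15 + I*(3*(1/15))*√13*38809 + I*197*√13*(3*(1/15))²)/(3*(1/15) + 197) - 5124 = (-34 - 2955 - 14*⅕ + I*(⅕)*√13*38809 + I*197*√13*(⅕)²)/(⅕ + 197) - 5124 = (-34 - 2955 - 14/5 + 38809*I*√13/5 + I*197*√13*(1/25))/(986/5) - 5124 = 5*(-34 - 2955 - 14/5 + 38809*I*√13/5 + 197*I*√13/25)/986 - 5124 = 5*(-14959/5 + 194242*I*√13/25)/986 - 5124 = (-14959/986 + 197*I*√13/5) - 5124 = -5067223/986 + 197*I*√13/5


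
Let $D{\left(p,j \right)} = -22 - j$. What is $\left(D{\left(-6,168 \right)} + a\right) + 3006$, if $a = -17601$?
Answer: $-14785$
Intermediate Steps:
$\left(D{\left(-6,168 \right)} + a\right) + 3006 = \left(\left(-22 - 168\right) - 17601\right) + 3006 = \left(-190 - 17601\right) + 3006 = -17791 + 3006 = -14785$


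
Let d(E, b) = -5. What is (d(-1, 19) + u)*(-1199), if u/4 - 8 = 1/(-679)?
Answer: -21976471/679 ≈ -32366.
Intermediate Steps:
u = 21724/679 (u = 32 + 4/(-679) = 32 + 4*(-1/679) = 32 - 4/679 = 21724/679 ≈ 31.994)
(d(-1, 19) + u)*(-1199) = (-5 + 21724/679)*(-1199) = (18329/679)*(-1199) = -21976471/679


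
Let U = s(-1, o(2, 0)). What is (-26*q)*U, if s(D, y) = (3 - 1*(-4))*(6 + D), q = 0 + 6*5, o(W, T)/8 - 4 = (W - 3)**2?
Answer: -27300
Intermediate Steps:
o(W, T) = 32 + 8*(-3 + W)**2 (o(W, T) = 32 + 8*(W - 3)**2 = 32 + 8*(-3 + W)**2)
q = 30 (q = 0 + 30 = 30)
s(D, y) = 42 + 7*D (s(D, y) = (3 + 4)*(6 + D) = 7*(6 + D) = 42 + 7*D)
U = 35 (U = 42 + 7*(-1) = 42 - 7 = 35)
(-26*q)*U = -26*30*35 = -780*35 = -27300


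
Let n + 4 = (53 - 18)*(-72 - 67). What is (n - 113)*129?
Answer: -642678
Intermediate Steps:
n = -4869 (n = -4 + (53 - 18)*(-72 - 67) = -4 + 35*(-139) = -4 - 4865 = -4869)
(n - 113)*129 = (-4869 - 113)*129 = -4982*129 = -642678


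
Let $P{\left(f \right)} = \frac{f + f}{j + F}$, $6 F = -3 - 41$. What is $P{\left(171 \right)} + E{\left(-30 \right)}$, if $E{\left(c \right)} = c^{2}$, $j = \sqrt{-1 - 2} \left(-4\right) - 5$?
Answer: $\frac{1582938}{1801} + \frac{12312 i \sqrt{3}}{1801} \approx 878.92 + 11.841 i$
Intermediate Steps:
$F = - \frac{22}{3}$ ($F = \frac{-3 - 41}{6} = \frac{1}{6} \left(-44\right) = - \frac{22}{3} \approx -7.3333$)
$j = -5 - 4 i \sqrt{3}$ ($j = \sqrt{-3} \left(-4\right) - 5 = i \sqrt{3} \left(-4\right) - 5 = - 4 i \sqrt{3} - 5 = -5 - 4 i \sqrt{3} \approx -5.0 - 6.9282 i$)
$P{\left(f \right)} = \frac{2 f}{- \frac{37}{3} - 4 i \sqrt{3}}$ ($P{\left(f \right)} = \frac{f + f}{\left(-5 - 4 i \sqrt{3}\right) - \frac{22}{3}} = \frac{2 f}{- \frac{37}{3} - 4 i \sqrt{3}}$)
$P{\left(171 \right)} + E{\left(-30 \right)} = \left(\left(- \frac{222}{1801}\right) 171 + \frac{72}{1801} i 171 \sqrt{3}\right) + \left(-30\right)^{2} = \left(- \frac{37962}{1801} + \frac{12312 i \sqrt{3}}{1801}\right) + 900 = \frac{1582938}{1801} + \frac{12312 i \sqrt{3}}{1801}$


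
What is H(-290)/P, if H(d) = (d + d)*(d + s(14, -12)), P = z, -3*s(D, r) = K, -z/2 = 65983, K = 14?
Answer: -256360/197949 ≈ -1.2951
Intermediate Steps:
z = -131966 (z = -2*65983 = -131966)
s(D, r) = -14/3 (s(D, r) = -⅓*14 = -14/3)
P = -131966
H(d) = 2*d*(-14/3 + d) (H(d) = (d + d)*(d - 14/3) = (2*d)*(-14/3 + d) = 2*d*(-14/3 + d))
H(-290)/P = ((⅔)*(-290)*(-14 + 3*(-290)))/(-131966) = ((⅔)*(-290)*(-14 - 870))*(-1/131966) = ((⅔)*(-290)*(-884))*(-1/131966) = (512720/3)*(-1/131966) = -256360/197949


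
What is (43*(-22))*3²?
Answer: -8514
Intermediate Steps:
(43*(-22))*3² = -946*9 = -8514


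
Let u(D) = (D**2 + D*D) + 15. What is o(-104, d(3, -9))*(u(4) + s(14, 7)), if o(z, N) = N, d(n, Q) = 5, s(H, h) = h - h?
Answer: 235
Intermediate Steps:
s(H, h) = 0
u(D) = 15 + 2*D**2 (u(D) = (D**2 + D**2) + 15 = 2*D**2 + 15 = 15 + 2*D**2)
o(-104, d(3, -9))*(u(4) + s(14, 7)) = 5*((15 + 2*4**2) + 0) = 5*((15 + 2*16) + 0) = 5*((15 + 32) + 0) = 5*(47 + 0) = 5*47 = 235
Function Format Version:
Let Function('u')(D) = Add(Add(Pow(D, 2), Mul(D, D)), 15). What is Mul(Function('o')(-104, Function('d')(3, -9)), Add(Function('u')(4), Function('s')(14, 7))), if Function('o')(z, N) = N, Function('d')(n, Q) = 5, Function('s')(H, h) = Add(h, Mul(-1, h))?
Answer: 235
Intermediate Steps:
Function('s')(H, h) = 0
Function('u')(D) = Add(15, Mul(2, Pow(D, 2))) (Function('u')(D) = Add(Add(Pow(D, 2), Pow(D, 2)), 15) = Add(Mul(2, Pow(D, 2)), 15) = Add(15, Mul(2, Pow(D, 2))))
Mul(Function('o')(-104, Function('d')(3, -9)), Add(Function('u')(4), Function('s')(14, 7))) = Mul(5, Add(Add(15, Mul(2, Pow(4, 2))), 0)) = Mul(5, Add(Add(15, Mul(2, 16)), 0)) = Mul(5, Add(Add(15, 32), 0)) = Mul(5, Add(47, 0)) = Mul(5, 47) = 235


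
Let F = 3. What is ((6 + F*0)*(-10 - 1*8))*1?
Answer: -108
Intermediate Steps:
((6 + F*0)*(-10 - 1*8))*1 = ((6 + 3*0)*(-10 - 1*8))*1 = ((6 + 0)*(-10 - 8))*1 = (6*(-18))*1 = -108*1 = -108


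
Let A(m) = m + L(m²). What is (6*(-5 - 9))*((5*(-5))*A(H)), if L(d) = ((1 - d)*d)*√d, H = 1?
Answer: 2100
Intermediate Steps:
L(d) = d^(3/2)*(1 - d) (L(d) = (d*(1 - d))*√d = d^(3/2)*(1 - d))
A(m) = m + (m²)^(3/2)*(1 - m²)
(6*(-5 - 9))*((5*(-5))*A(H)) = (6*(-5 - 9))*((5*(-5))*(1 + (1²)^(3/2)*(1 - 1*1²))) = (6*(-14))*(-25*(1 + 1^(3/2)*(1 - 1*1))) = -(-2100)*(1 + 1*(1 - 1)) = -(-2100)*(1 + 1*0) = -(-2100)*(1 + 0) = -(-2100) = -84*(-25) = 2100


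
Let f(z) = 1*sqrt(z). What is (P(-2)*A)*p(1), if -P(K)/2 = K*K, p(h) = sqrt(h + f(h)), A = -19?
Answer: 152*sqrt(2) ≈ 214.96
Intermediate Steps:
f(z) = sqrt(z)
p(h) = sqrt(h + sqrt(h))
P(K) = -2*K**2 (P(K) = -2*K*K = -2*K**2)
(P(-2)*A)*p(1) = (-2*(-2)**2*(-19))*sqrt(1 + sqrt(1)) = (-2*4*(-19))*sqrt(1 + 1) = (-8*(-19))*sqrt(2) = 152*sqrt(2)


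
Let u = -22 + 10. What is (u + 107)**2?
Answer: 9025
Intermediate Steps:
u = -12
(u + 107)**2 = (-12 + 107)**2 = 95**2 = 9025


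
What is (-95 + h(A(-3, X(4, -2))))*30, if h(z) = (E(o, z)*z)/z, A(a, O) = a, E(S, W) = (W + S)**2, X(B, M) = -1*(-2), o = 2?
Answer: -2820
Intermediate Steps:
X(B, M) = 2
E(S, W) = (S + W)**2
h(z) = (2 + z)**2 (h(z) = ((2 + z)**2*z)/z = (z*(2 + z)**2)/z = (2 + z)**2)
(-95 + h(A(-3, X(4, -2))))*30 = (-95 + (2 - 3)**2)*30 = (-95 + (-1)**2)*30 = (-95 + 1)*30 = -94*30 = -2820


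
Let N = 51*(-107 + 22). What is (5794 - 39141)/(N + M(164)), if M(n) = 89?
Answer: 33347/4246 ≈ 7.8537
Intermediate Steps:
N = -4335 (N = 51*(-85) = -4335)
(5794 - 39141)/(N + M(164)) = (5794 - 39141)/(-4335 + 89) = -33347/(-4246) = -33347*(-1/4246) = 33347/4246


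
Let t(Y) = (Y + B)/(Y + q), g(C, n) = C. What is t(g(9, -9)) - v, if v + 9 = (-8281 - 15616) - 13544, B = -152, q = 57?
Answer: 224687/6 ≈ 37448.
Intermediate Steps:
t(Y) = (-152 + Y)/(57 + Y) (t(Y) = (Y - 152)/(Y + 57) = (-152 + Y)/(57 + Y))
v = -37450 (v = -9 + ((-8281 - 15616) - 13544) = -9 + (-23897 - 13544) = -9 - 37441 = -37450)
t(g(9, -9)) - v = (-152 + 9)/(57 + 9) - 1*(-37450) = -143/66 + 37450 = (1/66)*(-143) + 37450 = -13/6 + 37450 = 224687/6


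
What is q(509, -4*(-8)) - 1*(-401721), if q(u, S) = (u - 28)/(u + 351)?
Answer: 345480541/860 ≈ 4.0172e+5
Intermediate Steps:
q(u, S) = (-28 + u)/(351 + u)
q(509, -4*(-8)) - 1*(-401721) = (-28 + 509)/(351 + 509) - 1*(-401721) = 481/860 + 401721 = 345480541/860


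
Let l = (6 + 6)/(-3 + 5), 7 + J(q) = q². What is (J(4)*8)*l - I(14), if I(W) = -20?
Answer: 452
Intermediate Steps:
J(q) = -7 + q²
l = 6 (l = 12/2 = 12*(½) = 6)
(J(4)*8)*l - I(14) = ((-7 + 4²)*8)*6 - 1*(-20) = ((-7 + 16)*8)*6 + 20 = (9*8)*6 + 20 = 72*6 + 20 = 432 + 20 = 452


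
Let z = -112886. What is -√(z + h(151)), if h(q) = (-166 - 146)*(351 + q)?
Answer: -I*√269510 ≈ -519.14*I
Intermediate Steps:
h(q) = -109512 - 312*q (h(q) = -312*(351 + q) = -109512 - 312*q)
-√(z + h(151)) = -√(-112886 + (-109512 - 312*151)) = -√(-112886 + (-109512 - 47112)) = -√(-112886 - 156624) = -√(-269510) = -I*√269510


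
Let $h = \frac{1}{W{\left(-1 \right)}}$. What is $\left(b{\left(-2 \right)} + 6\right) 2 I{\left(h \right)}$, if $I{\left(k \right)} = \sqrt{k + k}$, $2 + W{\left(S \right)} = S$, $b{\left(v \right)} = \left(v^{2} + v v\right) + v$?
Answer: $8 i \sqrt{6} \approx 19.596 i$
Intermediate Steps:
$b{\left(v \right)} = v + 2 v^{2}$ ($b{\left(v \right)} = \left(v^{2} + v^{2}\right) + v = 2 v^{2} + v = v + 2 v^{2}$)
$W{\left(S \right)} = -2 + S$
$h = - \frac{1}{3}$ ($h = \frac{1}{-2 - 1} = \frac{1}{-3} = - \frac{1}{3} \approx -0.33333$)
$I{\left(k \right)} = \sqrt{2} \sqrt{k}$ ($I{\left(k \right)} = \sqrt{2 k} = \sqrt{2} \sqrt{k}$)
$\left(b{\left(-2 \right)} + 6\right) 2 I{\left(h \right)} = \left(- 2 \left(1 + 2 \left(-2\right)\right) + 6\right) 2 \sqrt{2} \sqrt{- \frac{1}{3}} = \left(- 2 \left(1 - 4\right) + 6\right) 2 \sqrt{2} \frac{i \sqrt{3}}{3} = \left(\left(-2\right) \left(-3\right) + 6\right) 2 \frac{i \sqrt{6}}{3} = \left(6 + 6\right) 2 \frac{i \sqrt{6}}{3} = 12 \cdot 2 \frac{i \sqrt{6}}{3} = 24 \frac{i \sqrt{6}}{3} = 8 i \sqrt{6}$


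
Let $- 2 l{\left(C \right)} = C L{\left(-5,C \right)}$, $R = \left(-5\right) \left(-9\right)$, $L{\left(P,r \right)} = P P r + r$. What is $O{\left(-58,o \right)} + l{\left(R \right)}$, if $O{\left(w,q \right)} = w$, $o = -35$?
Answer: $-26383$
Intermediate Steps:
$L{\left(P,r \right)} = r + r P^{2}$ ($L{\left(P,r \right)} = P^{2} r + r = r P^{2} + r = r + r P^{2}$)
$R = 45$
$l{\left(C \right)} = - 13 C^{2}$ ($l{\left(C \right)} = - \frac{C C \left(1 + \left(-5\right)^{2}\right)}{2} = - \frac{C C \left(1 + 25\right)}{2} = - \frac{C C 26}{2} = - \frac{C 26 C}{2} = - \frac{26 C^{2}}{2} = - 13 C^{2}$)
$O{\left(-58,o \right)} + l{\left(R \right)} = -58 - 13 \cdot 45^{2} = -58 - 26325 = -26383$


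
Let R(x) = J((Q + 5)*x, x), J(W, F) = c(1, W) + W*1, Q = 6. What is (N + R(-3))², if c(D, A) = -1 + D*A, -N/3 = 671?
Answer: 4326400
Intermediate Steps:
N = -2013 (N = -3*671 = -2013)
c(D, A) = -1 + A*D
J(W, F) = -1 + 2*W (J(W, F) = (-1 + W*1) + W*1 = (-1 + W) + W = -1 + 2*W)
R(x) = -1 + 22*x (R(x) = -1 + 2*((6 + 5)*x) = -1 + 2*(11*x) = -1 + 22*x)
(N + R(-3))² = (-2013 + (-1 + 22*(-3)))² = (-2013 + (-1 - 66))² = (-2013 - 67)² = (-2080)² = 4326400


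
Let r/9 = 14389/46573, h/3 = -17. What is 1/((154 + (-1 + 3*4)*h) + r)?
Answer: -46573/18825710 ≈ -0.0024739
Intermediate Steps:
h = -51 (h = 3*(-17) = -51)
r = 129501/46573 (r = 9*(14389/46573) = 129501/46573 ≈ 2.7806)
1/((154 + (-1 + 3*4)*h) + r) = 1/((154 + (-1 + 3*4)*(-51)) + 129501/46573) = 1/((154 + (-1 + 12)*(-51)) + 129501/46573) = 1/((154 + 11*(-51)) + 129501/46573) = 1/((154 - 561) + 129501/46573) = 1/(-407 + 129501/46573) = 1/(-18825710/46573) = -46573/18825710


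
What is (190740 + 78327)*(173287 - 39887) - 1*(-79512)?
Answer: 35893617312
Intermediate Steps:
(190740 + 78327)*(173287 - 39887) - 1*(-79512) = 269067*133400 + 79512 = 35893537800 + 79512 = 35893617312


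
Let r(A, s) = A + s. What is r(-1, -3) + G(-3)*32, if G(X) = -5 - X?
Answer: -68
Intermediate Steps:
r(-1, -3) + G(-3)*32 = (-1 - 3) + (-5 - 1*(-3))*32 = -4 + (-5 + 3)*32 = -4 - 2*32 = -4 - 64 = -68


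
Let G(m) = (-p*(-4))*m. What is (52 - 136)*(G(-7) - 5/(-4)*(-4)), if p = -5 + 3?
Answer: -4284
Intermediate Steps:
p = -2
G(m) = -8*m (G(m) = (-1*(-2)*(-4))*m = (2*(-4))*m = -8*m)
(52 - 136)*(G(-7) - 5/(-4)*(-4)) = (52 - 136)*(-8*(-7) - 5/(-4)*(-4)) = -84*(56 - 5*(-¼)*(-4)) = -84*(56 - (-5)*(-4)/4) = -84*(56 - 1*5) = -84*(56 - 5) = -84*51 = -4284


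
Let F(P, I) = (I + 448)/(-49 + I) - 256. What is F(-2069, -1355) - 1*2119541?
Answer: -2976194081/1404 ≈ -2.1198e+6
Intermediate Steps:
F(P, I) = -256 + (448 + I)/(-49 + I) (F(P, I) = (448 + I)/(-49 + I) - 256 = -256 + (448 + I)/(-49 + I))
F(-2069, -1355) - 1*2119541 = (12992 - 255*(-1355))/(-49 - 1355) - 1*2119541 = (12992 + 345525)/(-1404) - 2119541 = -1/1404*358517 - 2119541 = -358517/1404 - 2119541 = -2976194081/1404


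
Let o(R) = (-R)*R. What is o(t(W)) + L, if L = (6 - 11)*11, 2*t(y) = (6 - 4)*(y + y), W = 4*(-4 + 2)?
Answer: -311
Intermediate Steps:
W = -8 (W = 4*(-2) = -8)
t(y) = 2*y (t(y) = ((6 - 4)*(y + y))/2 = (2*(2*y))/2 = (4*y)/2 = 2*y)
L = -55 (L = -5*11 = -55)
o(R) = -R²
o(t(W)) + L = -(2*(-8))² - 55 = -1*(-16)² - 55 = -1*256 - 55 = -256 - 55 = -311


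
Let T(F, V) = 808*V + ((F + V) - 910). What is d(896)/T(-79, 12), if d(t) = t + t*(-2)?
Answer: -896/8719 ≈ -0.10276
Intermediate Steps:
d(t) = -t (d(t) = t - 2*t = -t)
T(F, V) = -910 + F + 809*V (T(F, V) = 808*V + (-910 + F + V) = -910 + F + 809*V)
d(896)/T(-79, 12) = (-1*896)/(-910 - 79 + 809*12) = -896/(-910 - 79 + 9708) = -896/8719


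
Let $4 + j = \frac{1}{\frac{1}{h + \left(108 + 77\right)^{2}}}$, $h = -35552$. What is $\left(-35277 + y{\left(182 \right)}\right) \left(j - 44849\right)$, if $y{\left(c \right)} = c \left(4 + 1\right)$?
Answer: $1587068060$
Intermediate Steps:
$y{\left(c \right)} = 5 c$ ($y{\left(c \right)} = c 5 = 5 c$)
$j = -1331$ ($j = -4 + \frac{1}{\frac{1}{-35552 + \left(108 + 77\right)^{2}}} = -4 + \frac{1}{\frac{1}{-35552 + 185^{2}}} = -4 + \frac{1}{\frac{1}{-35552 + 34225}} = -4 + \frac{1}{\frac{1}{-1327}} = -4 + \frac{1}{- \frac{1}{1327}} = -4 - 1327 = -1331$)
$\left(-35277 + y{\left(182 \right)}\right) \left(j - 44849\right) = \left(-35277 + 5 \cdot 182\right) \left(-1331 - 44849\right) = \left(-35277 + 910\right) \left(-46180\right) = \left(-34367\right) \left(-46180\right) = 1587068060$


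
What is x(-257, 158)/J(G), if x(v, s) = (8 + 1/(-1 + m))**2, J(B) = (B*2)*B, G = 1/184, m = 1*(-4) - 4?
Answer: 85334048/81 ≈ 1.0535e+6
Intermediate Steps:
m = -8 (m = -4 - 4 = -8)
G = 1/184 ≈ 0.0054348
J(B) = 2*B**2 (J(B) = (2*B)*B = 2*B**2)
x(v, s) = 5041/81 (x(v, s) = (8 + 1/(-1 - 8))**2 = (8 + 1/(-9))**2 = (8 - 1/9)**2 = (71/9)**2 = 5041/81)
x(-257, 158)/J(G) = 5041/(81*((2*(1/184)**2))) = 5041/(81*((2*(1/33856)))) = 5041/(81*(1/16928)) = (5041/81)*16928 = 85334048/81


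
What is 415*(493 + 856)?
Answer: 559835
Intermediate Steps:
415*(493 + 856) = 415*1349 = 559835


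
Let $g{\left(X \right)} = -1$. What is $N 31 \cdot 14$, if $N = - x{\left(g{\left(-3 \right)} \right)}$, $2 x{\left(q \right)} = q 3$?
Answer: $651$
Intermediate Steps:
$x{\left(q \right)} = \frac{3 q}{2}$ ($x{\left(q \right)} = \frac{q 3}{2} = \frac{3 q}{2}$)
$N = \frac{3}{2}$ ($N = - \frac{3 \left(-1\right)}{2} = \left(-1\right) \left(- \frac{3}{2}\right) = \frac{3}{2} \approx 1.5$)
$N 31 \cdot 14 = \frac{3}{2} \cdot 31 \cdot 14 = \frac{93}{2} \cdot 14 = 651$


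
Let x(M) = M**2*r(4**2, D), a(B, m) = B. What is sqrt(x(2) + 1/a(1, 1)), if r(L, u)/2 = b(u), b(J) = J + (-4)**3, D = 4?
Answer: I*sqrt(479) ≈ 21.886*I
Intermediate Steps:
b(J) = -64 + J (b(J) = J - 64 = -64 + J)
r(L, u) = -128 + 2*u (r(L, u) = 2*(-64 + u) = -128 + 2*u)
x(M) = -120*M**2 (x(M) = M**2*(-128 + 2*4) = M**2*(-128 + 8) = M**2*(-120) = -120*M**2)
sqrt(x(2) + 1/a(1, 1)) = sqrt(-120*2**2 + 1/1) = sqrt(-120*4 + 1) = sqrt(-480 + 1) = sqrt(-479) = I*sqrt(479)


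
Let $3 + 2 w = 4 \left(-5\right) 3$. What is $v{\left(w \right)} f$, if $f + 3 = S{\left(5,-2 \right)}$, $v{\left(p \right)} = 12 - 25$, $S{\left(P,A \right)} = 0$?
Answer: $39$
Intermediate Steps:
$w = - \frac{63}{2}$ ($w = - \frac{3}{2} + \frac{4 \left(-5\right) 3}{2} = - \frac{3}{2} + \frac{\left(-20\right) 3}{2} = - \frac{3}{2} + \frac{1}{2} \left(-60\right) = - \frac{3}{2} - 30 = - \frac{63}{2} \approx -31.5$)
$v{\left(p \right)} = -13$ ($v{\left(p \right)} = 12 - 25 = -13$)
$f = -3$ ($f = -3 + 0 = -3$)
$v{\left(w \right)} f = \left(-13\right) \left(-3\right) = 39$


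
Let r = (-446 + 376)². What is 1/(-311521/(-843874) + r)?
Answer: 843874/4135294121 ≈ 0.00020407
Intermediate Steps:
r = 4900 (r = (-70)² = 4900)
1/(-311521/(-843874) + r) = 1/(-311521/(-843874) + 4900) = 1/(-311521*(-1/843874) + 4900) = 1/(311521/843874 + 4900) = 1/(4135294121/843874) = 843874/4135294121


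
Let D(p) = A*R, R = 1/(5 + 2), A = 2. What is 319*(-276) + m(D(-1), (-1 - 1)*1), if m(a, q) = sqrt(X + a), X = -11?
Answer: -88044 + 5*I*sqrt(21)/7 ≈ -88044.0 + 3.2733*I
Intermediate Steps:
R = 1/7 ≈ 0.14286
D(p) = 2/7 (D(p) = 2*(1/7) = 2/7)
m(a, q) = sqrt(-11 + a)
319*(-276) + m(D(-1), (-1 - 1)*1) = 319*(-276) + sqrt(-11 + 2/7) = -88044 + sqrt(-75/7) = -88044 + 5*I*sqrt(21)/7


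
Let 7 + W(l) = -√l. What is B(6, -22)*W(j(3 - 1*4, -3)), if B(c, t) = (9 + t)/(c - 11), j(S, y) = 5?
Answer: -91/5 - 13*√5/5 ≈ -24.014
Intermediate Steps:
W(l) = -7 - √l
B(c, t) = (9 + t)/(-11 + c)
B(6, -22)*W(j(3 - 1*4, -3)) = ((9 - 22)/(-11 + 6))*(-7 - √5) = (-13/(-5))*(-7 - √5) = (-⅕*(-13))*(-7 - √5) = 13*(-7 - √5)/5 = -91/5 - 13*√5/5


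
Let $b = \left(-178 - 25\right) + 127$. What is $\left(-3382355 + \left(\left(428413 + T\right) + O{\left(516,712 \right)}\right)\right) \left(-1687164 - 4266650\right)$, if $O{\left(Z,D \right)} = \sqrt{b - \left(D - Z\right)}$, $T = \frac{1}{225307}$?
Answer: $\frac{3962524054740426102}{225307} - 23815256 i \sqrt{17} \approx 1.7587 \cdot 10^{13} - 9.8193 \cdot 10^{7} i$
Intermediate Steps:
$b = -76$ ($b = -203 + 127 = -76$)
$T = \frac{1}{225307} \approx 4.4384 \cdot 10^{-6}$
$O{\left(Z,D \right)} = \sqrt{-76 + Z - D}$ ($O{\left(Z,D \right)} = \sqrt{-76 - \left(D - Z\right)} = \sqrt{-76 + Z - D}$)
$\left(-3382355 + \left(\left(428413 + T\right) + O{\left(516,712 \right)}\right)\right) \left(-1687164 - 4266650\right) = \left(-3382355 + \left(\left(428413 + \frac{1}{225307}\right) + \sqrt{-76 + 516 - 712}\right)\right) \left(-1687164 - 4266650\right) = \left(-3382355 + \left(\frac{96524447792}{225307} + \sqrt{-76 + 516 - 712}\right)\right) \left(-5953814\right) = \left(-3382355 + \left(\frac{96524447792}{225307} + \sqrt{-272}\right)\right) \left(-5953814\right) = \left(-3382355 + \left(\frac{96524447792}{225307} + 4 i \sqrt{17}\right)\right) \left(-5953814\right) = \left(- \frac{665543810193}{225307} + 4 i \sqrt{17}\right) \left(-5953814\right) = \frac{3962524054740426102}{225307} - 23815256 i \sqrt{17}$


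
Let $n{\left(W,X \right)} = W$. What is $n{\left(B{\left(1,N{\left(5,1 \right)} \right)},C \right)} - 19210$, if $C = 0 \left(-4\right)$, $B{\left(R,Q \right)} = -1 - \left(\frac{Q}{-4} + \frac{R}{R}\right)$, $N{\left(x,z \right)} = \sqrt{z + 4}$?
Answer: $-19212 + \frac{\sqrt{5}}{4} \approx -19211.0$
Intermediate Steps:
$N{\left(x,z \right)} = \sqrt{4 + z}$
$B{\left(R,Q \right)} = -2 + \frac{Q}{4}$ ($B{\left(R,Q \right)} = -1 - \left(Q \left(- \frac{1}{4}\right) + 1\right) = -1 - \left(- \frac{Q}{4} + 1\right) = -1 - \left(1 - \frac{Q}{4}\right) = -1 + \left(-1 + \frac{Q}{4}\right) = -2 + \frac{Q}{4}$)
$C = 0$
$n{\left(B{\left(1,N{\left(5,1 \right)} \right)},C \right)} - 19210 = \left(-2 + \frac{\sqrt{4 + 1}}{4}\right) - 19210 = \left(-2 + \frac{\sqrt{5}}{4}\right) - 19210 = -19212 + \frac{\sqrt{5}}{4}$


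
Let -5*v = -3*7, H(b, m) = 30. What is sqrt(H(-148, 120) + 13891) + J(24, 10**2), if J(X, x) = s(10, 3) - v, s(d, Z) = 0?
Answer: -21/5 + sqrt(13921) ≈ 113.79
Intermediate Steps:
v = 21/5 (v = -(-3)*7/5 = -1/5*(-21) = 21/5 ≈ 4.2000)
J(X, x) = -21/5 (J(X, x) = 0 - 1*21/5 = 0 - 21/5 = -21/5)
sqrt(H(-148, 120) + 13891) + J(24, 10**2) = sqrt(30 + 13891) - 21/5 = sqrt(13921) - 21/5 = -21/5 + sqrt(13921)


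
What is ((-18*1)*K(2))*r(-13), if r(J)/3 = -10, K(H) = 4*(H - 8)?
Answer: -12960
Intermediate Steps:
K(H) = -32 + 4*H (K(H) = 4*(-8 + H) = -32 + 4*H)
r(J) = -30 (r(J) = 3*(-10) = -30)
((-18*1)*K(2))*r(-13) = ((-18*1)*(-32 + 4*2))*(-30) = -18*(-32 + 8)*(-30) = -18*(-24)*(-30) = 432*(-30) = -12960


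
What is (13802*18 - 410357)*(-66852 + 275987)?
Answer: -33863348335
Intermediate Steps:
(13802*18 - 410357)*(-66852 + 275987) = (248436 - 410357)*209135 = -161921*209135 = -33863348335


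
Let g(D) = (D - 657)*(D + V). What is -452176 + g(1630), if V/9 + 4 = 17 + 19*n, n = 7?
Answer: 2412336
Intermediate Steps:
V = 1314 (V = -36 + 9*(17 + 19*7) = -36 + 9*(17 + 133) = -36 + 9*150 = -36 + 1350 = 1314)
g(D) = (-657 + D)*(1314 + D) (g(D) = (D - 657)*(D + 1314) = (-657 + D)*(1314 + D))
-452176 + g(1630) = -452176 + (-863298 + 1630² + 657*1630) = -452176 + (-863298 + 2656900 + 1070910) = -452176 + 2864512 = 2412336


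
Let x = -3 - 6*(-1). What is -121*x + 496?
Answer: 133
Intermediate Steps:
x = 3 (x = -3 + 6 = 3)
-121*x + 496 = -121*3 + 496 = -363 + 496 = 133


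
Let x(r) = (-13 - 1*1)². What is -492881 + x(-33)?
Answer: -492685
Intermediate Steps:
x(r) = 196 (x(r) = (-13 - 1)² = (-14)² = 196)
-492881 + x(-33) = -492881 + 196 = -492685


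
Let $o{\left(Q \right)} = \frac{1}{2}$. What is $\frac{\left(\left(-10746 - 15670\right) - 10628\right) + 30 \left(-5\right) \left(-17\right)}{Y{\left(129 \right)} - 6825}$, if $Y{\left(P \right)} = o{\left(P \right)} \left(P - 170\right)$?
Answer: $\frac{68988}{13691} \approx 5.0389$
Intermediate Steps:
$o{\left(Q \right)} = \frac{1}{2}$
$Y{\left(P \right)} = -85 + \frac{P}{2}$ ($Y{\left(P \right)} = \frac{P - 170}{2} = \frac{-170 + P}{2} = -85 + \frac{P}{2}$)
$\frac{\left(\left(-10746 - 15670\right) - 10628\right) + 30 \left(-5\right) \left(-17\right)}{Y{\left(129 \right)} - 6825} = \frac{\left(\left(-10746 - 15670\right) - 10628\right) + 30 \left(-5\right) \left(-17\right)}{\left(-85 + \frac{1}{2} \cdot 129\right) - 6825} = \frac{\left(-26416 - 10628\right) - -2550}{\left(-85 + \frac{129}{2}\right) - 6825} = \frac{-37044 + 2550}{- \frac{41}{2} - 6825} = - \frac{34494}{- \frac{13691}{2}} = \left(-34494\right) \left(- \frac{2}{13691}\right) = \frac{68988}{13691}$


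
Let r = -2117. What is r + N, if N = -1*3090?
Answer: -5207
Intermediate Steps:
N = -3090
r + N = -2117 - 3090 = -5207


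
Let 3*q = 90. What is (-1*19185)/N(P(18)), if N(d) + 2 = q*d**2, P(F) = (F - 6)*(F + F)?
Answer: -19185/5598718 ≈ -0.0034267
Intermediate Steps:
q = 30 (q = (1/3)*90 = 30)
P(F) = 2*F*(-6 + F) (P(F) = (-6 + F)*(2*F) = 2*F*(-6 + F))
N(d) = -2 + 30*d**2
(-1*19185)/N(P(18)) = (-1*19185)/(-2 + 30*(2*18*(-6 + 18))**2) = -19185/(-2 + 30*(2*18*12)**2) = -19185/(-2 + 30*432**2) = -19185/(-2 + 30*186624) = -19185/(-2 + 5598720) = -19185/5598718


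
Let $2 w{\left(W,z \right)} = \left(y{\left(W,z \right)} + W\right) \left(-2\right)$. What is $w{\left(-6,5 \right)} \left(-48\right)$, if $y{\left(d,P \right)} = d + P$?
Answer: $-336$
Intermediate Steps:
$y{\left(d,P \right)} = P + d$
$w{\left(W,z \right)} = - z - 2 W$ ($w{\left(W,z \right)} = \frac{\left(\left(z + W\right) + W\right) \left(-2\right)}{2} = \frac{\left(\left(W + z\right) + W\right) \left(-2\right)}{2} = \frac{\left(z + 2 W\right) \left(-2\right)}{2} = \frac{- 4 W - 2 z}{2} = - z - 2 W$)
$w{\left(-6,5 \right)} \left(-48\right) = \left(\left(-1\right) 5 - -12\right) \left(-48\right) = \left(-5 + 12\right) \left(-48\right) = 7 \left(-48\right) = -336$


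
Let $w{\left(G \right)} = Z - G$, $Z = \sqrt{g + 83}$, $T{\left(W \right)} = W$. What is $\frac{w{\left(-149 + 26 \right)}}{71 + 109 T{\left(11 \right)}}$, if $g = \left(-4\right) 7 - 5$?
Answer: $\frac{123}{1270} + \frac{\sqrt{2}}{254} \approx 0.10242$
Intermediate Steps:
$g = -33$ ($g = -28 - 5 = -33$)
$Z = 5 \sqrt{2}$ ($Z = \sqrt{-33 + 83} = \sqrt{50} = 5 \sqrt{2} \approx 7.0711$)
$w{\left(G \right)} = - G + 5 \sqrt{2}$ ($w{\left(G \right)} = 5 \sqrt{2} - G = - G + 5 \sqrt{2}$)
$\frac{w{\left(-149 + 26 \right)}}{71 + 109 T{\left(11 \right)}} = \frac{- (-149 + 26) + 5 \sqrt{2}}{71 + 109 \cdot 11} = \frac{\left(-1\right) \left(-123\right) + 5 \sqrt{2}}{71 + 1199} = \frac{123 + 5 \sqrt{2}}{1270} = \left(123 + 5 \sqrt{2}\right) \frac{1}{1270} = \frac{123}{1270} + \frac{\sqrt{2}}{254}$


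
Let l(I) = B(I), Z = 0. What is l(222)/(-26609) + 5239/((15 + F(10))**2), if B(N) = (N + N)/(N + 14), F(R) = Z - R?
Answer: 8224865734/39248275 ≈ 209.56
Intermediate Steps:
F(R) = -R (F(R) = 0 - R = -R)
B(N) = 2*N/(14 + N) (B(N) = (2*N)/(14 + N) = 2*N/(14 + N))
l(I) = 2*I/(14 + I)
l(222)/(-26609) + 5239/((15 + F(10))**2) = (2*222/(14 + 222))/(-26609) + 5239/((15 - 1*10)**2) = (2*222/236)*(-1/26609) + 5239/((15 - 10)**2) = (2*222*(1/236))*(-1/26609) + 5239/(5**2) = (111/59)*(-1/26609) + 5239/25 = -111/1569931 + 5239*(1/25) = -111/1569931 + 5239/25 = 8224865734/39248275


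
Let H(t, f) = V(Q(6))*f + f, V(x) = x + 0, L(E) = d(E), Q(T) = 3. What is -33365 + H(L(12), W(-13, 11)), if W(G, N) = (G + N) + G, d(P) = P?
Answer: -33425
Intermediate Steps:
L(E) = E
V(x) = x
W(G, N) = N + 2*G
H(t, f) = 4*f (H(t, f) = 3*f + f = 4*f)
-33365 + H(L(12), W(-13, 11)) = -33365 + 4*(11 + 2*(-13)) = -33365 + 4*(11 - 26) = -33365 + 4*(-15) = -33365 - 60 = -33425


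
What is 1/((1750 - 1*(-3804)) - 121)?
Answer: 1/5433 ≈ 0.00018406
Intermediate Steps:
1/((1750 - 1*(-3804)) - 121) = 1/((1750 + 3804) - 121) = 1/(5554 - 121) = 1/5433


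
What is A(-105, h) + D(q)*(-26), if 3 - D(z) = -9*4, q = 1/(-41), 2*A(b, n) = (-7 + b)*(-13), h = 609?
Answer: -286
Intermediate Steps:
A(b, n) = 91/2 - 13*b/2 (A(b, n) = ((-7 + b)*(-13))/2 = (91 - 13*b)/2 = 91/2 - 13*b/2)
q = -1/41 ≈ -0.024390
D(z) = 39 (D(z) = 3 - (-9)*4 = 3 - 1*(-36) = 3 + 36 = 39)
A(-105, h) + D(q)*(-26) = (91/2 - 13/2*(-105)) + 39*(-26) = (91/2 + 1365/2) - 1014 = 728 - 1014 = -286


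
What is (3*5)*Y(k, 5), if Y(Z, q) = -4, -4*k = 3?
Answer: -60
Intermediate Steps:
k = -¾ (k = -¼*3 = -¾ ≈ -0.75000)
(3*5)*Y(k, 5) = (3*5)*(-4) = 15*(-4) = -60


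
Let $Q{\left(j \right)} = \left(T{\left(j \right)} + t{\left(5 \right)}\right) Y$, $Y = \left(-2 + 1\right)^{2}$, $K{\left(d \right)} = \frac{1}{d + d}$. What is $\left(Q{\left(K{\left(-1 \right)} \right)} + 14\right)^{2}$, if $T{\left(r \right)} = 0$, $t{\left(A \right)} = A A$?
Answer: $1521$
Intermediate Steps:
$t{\left(A \right)} = A^{2}$
$K{\left(d \right)} = \frac{1}{2 d}$
$Y = 1$ ($Y = \left(-1\right)^{2} = 1$)
$Q{\left(j \right)} = 25$ ($Q{\left(j \right)} = \left(0 + 5^{2}\right) 1 = \left(0 + 25\right) 1 = 25 \cdot 1 = 25$)
$\left(Q{\left(K{\left(-1 \right)} \right)} + 14\right)^{2} = \left(25 + 14\right)^{2} = 39^{2} = 1521$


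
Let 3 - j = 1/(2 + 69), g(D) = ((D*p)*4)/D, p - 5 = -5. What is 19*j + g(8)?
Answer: 4028/71 ≈ 56.732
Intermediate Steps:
p = 0 (p = 5 - 5 = 0)
g(D) = 0 (g(D) = ((D*0)*4)/D = (0*4)/D = 0/D = 0)
j = 212/71 (j = 3 - 1/(2 + 69) = 3 - 1/71 = 212/71 ≈ 2.9859)
19*j + g(8) = 19*(212/71) + 0 = 4028/71 + 0 = 4028/71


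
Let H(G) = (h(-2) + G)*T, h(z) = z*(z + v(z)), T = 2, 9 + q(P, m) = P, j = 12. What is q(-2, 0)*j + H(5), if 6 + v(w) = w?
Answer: -82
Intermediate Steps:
v(w) = -6 + w
q(P, m) = -9 + P
h(z) = z*(-6 + 2*z) (h(z) = z*(z + (-6 + z)) = z*(-6 + 2*z))
H(G) = 40 + 2*G (H(G) = (2*(-2)*(-3 - 2) + G)*2 = (2*(-2)*(-5) + G)*2 = (20 + G)*2 = 40 + 2*G)
q(-2, 0)*j + H(5) = (-9 - 2)*12 + (40 + 2*5) = -11*12 + (40 + 10) = -132 + 50 = -82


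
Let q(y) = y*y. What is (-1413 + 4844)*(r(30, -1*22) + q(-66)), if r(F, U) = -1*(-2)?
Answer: 14952298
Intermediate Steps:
q(y) = y**2
r(F, U) = 2
(-1413 + 4844)*(r(30, -1*22) + q(-66)) = (-1413 + 4844)*(2 + (-66)**2) = 3431*(2 + 4356) = 3431*4358 = 14952298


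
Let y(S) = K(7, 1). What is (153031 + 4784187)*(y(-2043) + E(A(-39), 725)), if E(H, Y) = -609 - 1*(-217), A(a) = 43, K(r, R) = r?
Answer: -1900828930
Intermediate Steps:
y(S) = 7
E(H, Y) = -392 (E(H, Y) = -609 + 217 = -392)
(153031 + 4784187)*(y(-2043) + E(A(-39), 725)) = (153031 + 4784187)*(7 - 392) = 4937218*(-385) = -1900828930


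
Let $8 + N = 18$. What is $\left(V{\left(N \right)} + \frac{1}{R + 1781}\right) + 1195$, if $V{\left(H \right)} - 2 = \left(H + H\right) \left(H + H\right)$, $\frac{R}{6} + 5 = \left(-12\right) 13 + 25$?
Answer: $\frac{1541106}{965} \approx 1597.0$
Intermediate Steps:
$N = 10$ ($N = -8 + 18 = 10$)
$R = -816$ ($R = -30 + 6 \left(\left(-12\right) 13 + 25\right) = -30 + 6 \left(-156 + 25\right) = -30 + 6 \left(-131\right) = -30 - 786 = -816$)
$V{\left(H \right)} = 2 + 4 H^{2}$ ($V{\left(H \right)} = 2 + \left(H + H\right) \left(H + H\right) = 2 + 2 H 2 H = 2 + 4 H^{2}$)
$\left(V{\left(N \right)} + \frac{1}{R + 1781}\right) + 1195 = \left(\left(2 + 4 \cdot 10^{2}\right) + \frac{1}{-816 + 1781}\right) + 1195 = \left(\left(2 + 4 \cdot 100\right) + \frac{1}{965}\right) + 1195 = \left(\left(2 + 400\right) + \frac{1}{965}\right) + 1195 = \left(402 + \frac{1}{965}\right) + 1195 = \frac{387931}{965} + 1195 = \frac{1541106}{965}$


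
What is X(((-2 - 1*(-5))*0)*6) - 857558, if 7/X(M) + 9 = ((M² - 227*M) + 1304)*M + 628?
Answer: -530828395/619 ≈ -8.5756e+5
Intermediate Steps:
X(M) = 7/(619 + M*(1304 + M² - 227*M)) (X(M) = 7/(-9 + (((M² - 227*M) + 1304)*M + 628)) = 7/(-9 + ((1304 + M² - 227*M)*M + 628)) = 7/(-9 + (M*(1304 + M² - 227*M) + 628)) = 7/(-9 + (628 + M*(1304 + M² - 227*M))) = 7/(619 + M*(1304 + M² - 227*M)))
X(((-2 - 1*(-5))*0)*6) - 857558 = 7/(619 + (((-2 - 1*(-5))*0)*6)³ - 227*(((-2 - 1*(-5))*0)*6)² + 1304*(((-2 - 1*(-5))*0)*6)) - 857558 = 7/(619 + (((-2 + 5)*0)*6)³ - 227*(((-2 + 5)*0)*6)² + 1304*(((-2 + 5)*0)*6)) - 857558 = 7/(619 + ((3*0)*6)³ - 227*((3*0)*6)² + 1304*((3*0)*6)) - 857558 = 7/(619 + (0*6)³ - 227*(0*6)² + 1304*(0*6)) - 857558 = 7/(619 + 0³ - 227*0² + 1304*0) - 857558 = 7/(619 + 0 - 227*0 + 0) - 857558 = 7/(619 + 0 + 0 + 0) - 857558 = 7/619 - 857558 = -530828395/619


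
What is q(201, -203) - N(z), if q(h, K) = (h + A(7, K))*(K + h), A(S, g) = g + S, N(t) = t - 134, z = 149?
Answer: -25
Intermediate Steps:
N(t) = -134 + t
A(S, g) = S + g
q(h, K) = (K + h)*(7 + K + h) (q(h, K) = (h + (7 + K))*(K + h) = (7 + K + h)*(K + h) = (K + h)*(7 + K + h))
q(201, -203) - N(z) = (201² - 203*201 - 203*(7 - 203) + 201*(7 - 203)) - (-134 + 149) = (40401 - 40803 - 203*(-196) + 201*(-196)) - 1*15 = (40401 - 40803 + 39788 - 39396) - 15 = -10 - 15 = -25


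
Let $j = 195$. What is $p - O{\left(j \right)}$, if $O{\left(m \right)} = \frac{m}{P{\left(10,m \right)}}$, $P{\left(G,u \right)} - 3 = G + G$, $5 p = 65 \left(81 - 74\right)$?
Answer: $\frac{1898}{23} \approx 82.522$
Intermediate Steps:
$p = 91$ ($p = \frac{65 \left(81 - 74\right)}{5} = \frac{65 \cdot 7}{5} = \frac{1}{5} \cdot 455 = 91$)
$P{\left(G,u \right)} = 3 + 2 G$ ($P{\left(G,u \right)} = 3 + \left(G + G\right) = 3 + 2 G$)
$O{\left(m \right)} = \frac{m}{23}$ ($O{\left(m \right)} = \frac{m}{3 + 2 \cdot 10} = \frac{m}{3 + 20} = \frac{m}{23}$)
$p - O{\left(j \right)} = 91 - \frac{1}{23} \cdot 195 = 91 - \frac{195}{23} = \frac{1898}{23}$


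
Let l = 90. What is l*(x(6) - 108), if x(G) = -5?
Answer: -10170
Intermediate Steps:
l*(x(6) - 108) = 90*(-5 - 108) = 90*(-113) = -10170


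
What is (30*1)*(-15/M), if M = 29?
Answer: -450/29 ≈ -15.517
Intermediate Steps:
(30*1)*(-15/M) = (30*1)*(-15/29) = 30*(-15*1/29) = 30*(-15/29) = -450/29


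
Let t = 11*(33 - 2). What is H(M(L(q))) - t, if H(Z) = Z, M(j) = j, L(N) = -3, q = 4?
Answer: -344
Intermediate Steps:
t = 341 (t = 11*31 = 341)
H(M(L(q))) - t = -3 - 1*341 = -3 - 341 = -344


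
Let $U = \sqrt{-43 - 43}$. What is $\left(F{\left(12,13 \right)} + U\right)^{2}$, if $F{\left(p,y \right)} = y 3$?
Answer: $\left(39 + i \sqrt{86}\right)^{2} \approx 1435.0 + 723.34 i$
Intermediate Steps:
$F{\left(p,y \right)} = 3 y$
$U = i \sqrt{86}$ ($U = \sqrt{-86} = i \sqrt{86} \approx 9.2736 i$)
$\left(F{\left(12,13 \right)} + U\right)^{2} = \left(3 \cdot 13 + i \sqrt{86}\right)^{2} = \left(39 + i \sqrt{86}\right)^{2}$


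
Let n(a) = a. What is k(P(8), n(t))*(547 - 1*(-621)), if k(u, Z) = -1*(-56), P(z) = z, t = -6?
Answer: 65408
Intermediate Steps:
k(u, Z) = 56
k(P(8), n(t))*(547 - 1*(-621)) = 56*(547 - 1*(-621)) = 56*(547 + 621) = 56*1168 = 65408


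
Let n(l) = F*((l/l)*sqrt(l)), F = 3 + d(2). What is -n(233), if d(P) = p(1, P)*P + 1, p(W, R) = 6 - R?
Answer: -12*sqrt(233) ≈ -183.17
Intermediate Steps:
d(P) = 1 + P*(6 - P) (d(P) = (6 - P)*P + 1 = P*(6 - P) + 1 = 1 + P*(6 - P))
F = 12 (F = 3 + (1 - 1*2*(-6 + 2)) = 3 + (1 - 1*2*(-4)) = 3 + (1 + 8) = 3 + 9 = 12)
n(l) = 12*sqrt(l) (n(l) = 12*((l/l)*sqrt(l)) = 12*(1*sqrt(l)) = 12*sqrt(l))
-n(233) = -12*sqrt(233)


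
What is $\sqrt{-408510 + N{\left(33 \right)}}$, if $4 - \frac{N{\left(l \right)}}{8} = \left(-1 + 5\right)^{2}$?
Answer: $i \sqrt{408606} \approx 639.22 i$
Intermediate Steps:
$N{\left(l \right)} = -96$ ($N{\left(l \right)} = 32 - 8 \left(-1 + 5\right)^{2} = 32 - 8 \cdot 4^{2} = 32 - 128 = -96$)
$\sqrt{-408510 + N{\left(33 \right)}} = \sqrt{-408510 - 96} = \sqrt{-408606} = i \sqrt{408606}$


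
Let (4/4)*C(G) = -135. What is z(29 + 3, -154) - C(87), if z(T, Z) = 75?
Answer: 210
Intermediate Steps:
C(G) = -135
z(29 + 3, -154) - C(87) = 75 - 1*(-135) = 75 + 135 = 210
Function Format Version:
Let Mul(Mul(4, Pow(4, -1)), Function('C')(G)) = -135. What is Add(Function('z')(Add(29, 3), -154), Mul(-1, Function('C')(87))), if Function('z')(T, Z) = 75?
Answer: 210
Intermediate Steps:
Function('C')(G) = -135
Add(Function('z')(Add(29, 3), -154), Mul(-1, Function('C')(87))) = Add(75, Mul(-1, -135)) = Add(75, 135) = 210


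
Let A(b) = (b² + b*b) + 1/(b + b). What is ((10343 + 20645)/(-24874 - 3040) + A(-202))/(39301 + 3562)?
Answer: 460150880291/241688511964 ≈ 1.9039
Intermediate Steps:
A(b) = 1/(2*b) + 2*b² (A(b) = (b² + b²) + 1/(2*b) = 2*b² + 1/(2*b) = 1/(2*b) + 2*b²)
((10343 + 20645)/(-24874 - 3040) + A(-202))/(39301 + 3562) = ((10343 + 20645)/(-24874 - 3040) + (½)*(1 + 4*(-202)³)/(-202))/(39301 + 3562) = (30988/(-27914) + (½)*(-1/202)*(1 + 4*(-8242408)))/42863 = (30988*(-1/27914) + (½)*(-1/202)*(1 - 32969632))*(1/42863) = (-15494/13957 + (½)*(-1/202)*(-32969631))*(1/42863) = (-15494/13957 + 32969631/404)*(1/42863) = (460150880291/5638628)*(1/42863) = 460150880291/241688511964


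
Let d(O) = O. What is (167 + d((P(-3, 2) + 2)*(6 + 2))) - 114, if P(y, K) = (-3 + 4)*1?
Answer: 77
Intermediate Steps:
P(y, K) = 1 (P(y, K) = 1*1 = 1)
(167 + d((P(-3, 2) + 2)*(6 + 2))) - 114 = (167 + (1 + 2)*(6 + 2)) - 114 = (167 + 3*8) - 114 = (167 + 24) - 114 = 191 - 114 = 77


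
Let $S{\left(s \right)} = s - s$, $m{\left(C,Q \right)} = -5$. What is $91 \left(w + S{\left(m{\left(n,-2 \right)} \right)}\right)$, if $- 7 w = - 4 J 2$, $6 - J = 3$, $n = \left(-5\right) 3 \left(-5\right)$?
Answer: $312$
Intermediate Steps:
$n = 75$ ($n = \left(-15\right) \left(-5\right) = 75$)
$J = 3$ ($J = 6 - 3 = 3$)
$S{\left(s \right)} = 0$
$w = \frac{24}{7}$ ($w = - \frac{\left(-4\right) 3 \cdot 2}{7} = - \frac{\left(-12\right) 2}{7} = \left(- \frac{1}{7}\right) \left(-24\right) = \frac{24}{7} \approx 3.4286$)
$91 \left(w + S{\left(m{\left(n,-2 \right)} \right)}\right) = 91 \left(\frac{24}{7} + 0\right) = 91 \cdot \frac{24}{7} = 312$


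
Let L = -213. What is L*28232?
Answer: -6013416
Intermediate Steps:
L*28232 = -213*28232 = -6013416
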